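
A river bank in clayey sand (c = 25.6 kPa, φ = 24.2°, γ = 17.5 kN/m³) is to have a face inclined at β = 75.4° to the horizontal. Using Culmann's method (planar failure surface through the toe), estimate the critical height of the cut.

H_c = 13.83 m

Culmann's analysis gives the critical failure plane at α_cr = (β + φ)/2 = (75.4 + 24.2)/2 = 49.8°, and the critical height
H_c = (4c/γ) · sinβ cosφ / [1 − cos(β − φ)]
    = (4·25.6/17.5) · sin75.4°·cos24.2° / [1 − cos(51.2°)]
    = 5.851 · 0.9677·0.9121 / [1 − 0.6266]
    = 5.851 · 0.8827 / 0.3734
    = 13.83 m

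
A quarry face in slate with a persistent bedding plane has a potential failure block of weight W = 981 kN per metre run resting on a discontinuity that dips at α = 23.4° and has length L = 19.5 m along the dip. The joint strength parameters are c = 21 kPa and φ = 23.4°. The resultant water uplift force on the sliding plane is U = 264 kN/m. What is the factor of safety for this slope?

FS = 1.76

Resolving the block weight along and normal to the plane and applying the Mohr–Coulomb strength on the joint:
N' = W cosα − U = 981·cos23.4° − 264 = 636.3 kN/m
Driving force T = W sinα = 981·sin23.4° = 389.6 kN/m
Resisting force R = c·L + N'·tanφ = 21·19.5 + 636.3·tan23.4° = 409.5 + 275.4 = 684.9 kN/m
FS = R / T = 684.9 / 389.6 = 1.758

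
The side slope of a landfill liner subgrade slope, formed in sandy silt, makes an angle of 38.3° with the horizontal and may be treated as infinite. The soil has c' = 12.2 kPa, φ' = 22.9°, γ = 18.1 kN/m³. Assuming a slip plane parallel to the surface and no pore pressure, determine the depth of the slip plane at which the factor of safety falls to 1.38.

Setting FS = 1.38 in FS = [c' + γz cos²β tanφ'] / [γz sinβ cosβ] and solving for z:
z = c' / [γ cosβ (FS·sinβ − cosβ·tanφ')]
  = 12.2 / [18.1·cos38.3°·(1.38·sin38.3° − cos38.3°·tan22.9°)]
  = 12.2 / [18.1·0.7848·(1.38·0.6198 − 0.7848·0.4224)]
  = 12.2 / 7.4402 = 1.640 m

z = 1.64 m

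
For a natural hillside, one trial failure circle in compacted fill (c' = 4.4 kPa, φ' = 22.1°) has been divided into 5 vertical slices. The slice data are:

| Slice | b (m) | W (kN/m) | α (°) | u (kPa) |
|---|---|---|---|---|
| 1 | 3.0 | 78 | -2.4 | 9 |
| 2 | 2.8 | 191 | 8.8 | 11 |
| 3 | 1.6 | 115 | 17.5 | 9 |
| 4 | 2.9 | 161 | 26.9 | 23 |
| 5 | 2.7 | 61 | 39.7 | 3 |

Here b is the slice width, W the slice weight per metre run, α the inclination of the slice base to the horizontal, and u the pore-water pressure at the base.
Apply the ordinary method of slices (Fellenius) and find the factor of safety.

FS = 1.33

Ordinary method of slices: FS = Σ[c'·Δl_i + (W_i cosα_i − u_i·Δl_i)·tanφ'] / Σ W_i sinα_i, with Δl_i = b_i / cosα_i.
Slice 1: Δl = 3.0/cos(-2.4°) = 3.003 m; N'_1 = 78·cos(-2.4°) − 9·3.003 = 50.9; c'Δl = 13.21; W sinα = -3.3
Slice 2: Δl = 2.8/cos8.8° = 2.833 m; N'_2 = 191·cos8.8° − 11·2.833 = 157.6; c'Δl = 12.47; W sinα = 29.2
Slice 3: Δl = 1.6/cos17.5° = 1.678 m; N'_3 = 115·cos17.5° − 9·1.678 = 94.6; c'Δl = 7.38; W sinα = 34.6
Slice 4: Δl = 2.9/cos26.9° = 3.252 m; N'_4 = 161·cos26.9° − 23·3.252 = 68.8; c'Δl = 14.31; W sinα = 72.8
Slice 5: Δl = 2.7/cos39.7° = 3.509 m; N'_5 = 61·cos39.7° − 3·3.509 = 36.4; c'Δl = 15.44; W sinα = 39.0
Σc'Δl = 62.8 kN/m; ΣN' = 408.3 kN/m; ΣW sinα = 172.3 kN/m
Resisting = 62.8 + 408.3·tan22.1° = 62.8 + 165.8 = 228.6 kN/m
FS = 228.6 / 172.3 = 1.326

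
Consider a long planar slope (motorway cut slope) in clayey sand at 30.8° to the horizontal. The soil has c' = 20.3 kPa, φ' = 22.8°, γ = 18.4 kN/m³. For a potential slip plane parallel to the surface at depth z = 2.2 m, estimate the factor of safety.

FS = 1.85

For an infinite slope with a slip plane parallel to the surface (no pore pressure): FS = [c' + γz cos²β tanφ'] / [γz sinβ cosβ].
γz = 18.4·2.2 = 40.48 kN/m²
Numerator = 20.3 + 40.48·cos²30.8°·tan22.8° = 20.3 + 40.48·0.7378·0.4204 = 32.855 kPa
Denominator = 40.48·sin30.8°·cos30.8° = 40.48·0.5120·0.8590 = 17.804 kPa
FS = 32.855 / 17.804 = 1.845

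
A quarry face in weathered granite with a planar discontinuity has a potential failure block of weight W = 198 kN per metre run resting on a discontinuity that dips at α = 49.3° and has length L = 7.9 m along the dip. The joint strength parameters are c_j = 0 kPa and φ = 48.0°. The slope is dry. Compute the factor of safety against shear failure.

Resolving the block weight along and normal to the plane and applying the Mohr–Coulomb strength on the joint:
N' = W cosα = 198·cos49.3° = 129.1 kN/m
Driving force T = W sinα = 198·sin49.3° = 150.1 kN/m
Resisting force R = c_j·L + N'·tanφ = 0·7.9 + 129.1·tan48.0° = 0.0 + 143.4 = 143.4 kN/m
FS = R / T = 143.4 / 150.1 = 0.955

FS = 0.96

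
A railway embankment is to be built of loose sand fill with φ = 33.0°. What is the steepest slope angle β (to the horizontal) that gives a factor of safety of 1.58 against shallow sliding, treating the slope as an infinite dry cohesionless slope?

β = 22.3°

For an infinite dry cohesionless slope FS = tanφ/tanβ, so tanβ = tanφ / FS.
tanβ = tan33.0° / 1.58 = 0.6494 / 1.58 = 0.4110
β = arctan(0.4110) = 22.34°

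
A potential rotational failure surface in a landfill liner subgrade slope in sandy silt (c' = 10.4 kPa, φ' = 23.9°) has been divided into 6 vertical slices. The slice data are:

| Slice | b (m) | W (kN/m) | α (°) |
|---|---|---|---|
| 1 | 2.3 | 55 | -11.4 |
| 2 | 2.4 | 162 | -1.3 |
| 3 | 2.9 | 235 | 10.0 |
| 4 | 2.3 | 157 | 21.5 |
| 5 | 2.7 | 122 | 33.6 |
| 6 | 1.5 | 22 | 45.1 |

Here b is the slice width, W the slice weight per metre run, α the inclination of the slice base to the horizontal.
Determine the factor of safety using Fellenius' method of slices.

Ordinary method of slices: FS = Σ[c'·Δl_i + (W_i cosα_i)·tanφ'] / Σ W_i sinα_i, with Δl_i = b_i / cosα_i.
Slice 1: Δl = 2.3/cos(-11.4°) = 2.346 m; N'_1 = 55·cos(-11.4°) = 53.9; c'Δl = 24.40; W sinα = -10.9
Slice 2: Δl = 2.4/cos(-1.3°) = 2.401 m; N'_2 = 162·cos(-1.3°) = 162.0; c'Δl = 24.97; W sinα = -3.7
Slice 3: Δl = 2.9/cos10.0° = 2.945 m; N'_3 = 235·cos10.0° = 231.4; c'Δl = 30.63; W sinα = 40.8
Slice 4: Δl = 2.3/cos21.5° = 2.472 m; N'_4 = 157·cos21.5° = 146.1; c'Δl = 25.71; W sinα = 57.5
Slice 5: Δl = 2.7/cos33.6° = 3.242 m; N'_5 = 122·cos33.6° = 101.6; c'Δl = 33.71; W sinα = 67.5
Slice 6: Δl = 1.5/cos45.1° = 2.125 m; N'_6 = 22·cos45.1° = 15.5; c'Δl = 22.10; W sinα = 15.6
Σc'Δl = 161.5 kN/m; ΣN' = 710.5 kN/m; ΣW sinα = 166.9 kN/m
Resisting = 161.5 + 710.5·tan23.9° = 161.5 + 314.9 = 476.4 kN/m
FS = 476.4 / 166.9 = 2.854

FS = 2.85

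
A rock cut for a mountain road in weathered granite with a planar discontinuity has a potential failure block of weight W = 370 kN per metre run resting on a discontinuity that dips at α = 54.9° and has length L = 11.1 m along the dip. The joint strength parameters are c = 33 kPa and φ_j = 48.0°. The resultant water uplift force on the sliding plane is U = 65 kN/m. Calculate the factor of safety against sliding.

FS = 1.75

Resolving the block weight along and normal to the plane and applying the Mohr–Coulomb strength on the joint:
N' = W cosα − U = 370·cos54.9° − 65 = 147.8 kN/m
Driving force T = W sinα = 370·sin54.9° = 302.7 kN/m
Resisting force R = c·L + N'·tanφ_j = 33·11.1 + 147.8·tan48.0° = 366.3 + 164.1 = 530.4 kN/m
FS = R / T = 530.4 / 302.7 = 1.752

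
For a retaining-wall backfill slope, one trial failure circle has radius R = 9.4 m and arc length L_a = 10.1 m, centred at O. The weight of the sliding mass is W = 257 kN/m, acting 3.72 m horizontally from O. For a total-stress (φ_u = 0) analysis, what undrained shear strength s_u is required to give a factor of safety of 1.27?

s_u = 12.8 kPa

FS = s_u·L_a·R / (W·d), so s_u = FS·W·d / (L_a·R).
s_u = 1.27·257·3.72 / (10.10·9.4) = 1214.2 / 94.94 = 12.79 kPa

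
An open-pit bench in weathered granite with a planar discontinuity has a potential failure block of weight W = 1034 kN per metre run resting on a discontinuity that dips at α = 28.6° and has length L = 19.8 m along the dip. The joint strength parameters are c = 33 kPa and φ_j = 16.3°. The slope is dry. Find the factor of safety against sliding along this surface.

FS = 1.86

Resolving the block weight along and normal to the plane and applying the Mohr–Coulomb strength on the joint:
N' = W cosα = 1034·cos28.6° = 907.8 kN/m
Driving force T = W sinα = 1034·sin28.6° = 495.0 kN/m
Resisting force R = c·L + N'·tanφ_j = 33·19.8 + 907.8·tan16.3° = 653.4 + 265.5 = 918.9 kN/m
FS = R / T = 918.9 / 495.0 = 1.856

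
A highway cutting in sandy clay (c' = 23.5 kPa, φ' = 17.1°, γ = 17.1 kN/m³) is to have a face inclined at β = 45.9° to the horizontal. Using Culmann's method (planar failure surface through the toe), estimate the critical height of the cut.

H_c = 30.50 m

Culmann's analysis gives the critical failure plane at α_cr = (β + φ')/2 = (45.9 + 17.1)/2 = 31.5°, and the critical height
H_c = (4c'/γ) · sinβ cosφ' / [1 − cos(β − φ')]
    = (4·23.5/17.1) · sin45.9°·cos17.1° / [1 − cos(28.8°)]
    = 5.497 · 0.7181·0.9558 / [1 − 0.8763]
    = 5.497 · 0.6864 / 0.1237
    = 30.50 m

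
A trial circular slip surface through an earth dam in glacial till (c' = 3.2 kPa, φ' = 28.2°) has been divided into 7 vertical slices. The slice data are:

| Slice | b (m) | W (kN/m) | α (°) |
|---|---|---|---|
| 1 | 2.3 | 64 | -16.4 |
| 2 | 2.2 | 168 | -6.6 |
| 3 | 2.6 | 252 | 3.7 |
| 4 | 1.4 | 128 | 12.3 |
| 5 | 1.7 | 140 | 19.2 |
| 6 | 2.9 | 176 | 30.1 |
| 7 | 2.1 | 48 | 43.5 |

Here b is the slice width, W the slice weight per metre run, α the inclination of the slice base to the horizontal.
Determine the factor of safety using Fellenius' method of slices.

Ordinary method of slices: FS = Σ[c'·Δl_i + (W_i cosα_i)·tanφ'] / Σ W_i sinα_i, with Δl_i = b_i / cosα_i.
Slice 1: Δl = 2.3/cos(-16.4°) = 2.398 m; N'_1 = 64·cos(-16.4°) = 61.4; c'Δl = 7.67; W sinα = -18.1
Slice 2: Δl = 2.2/cos(-6.6°) = 2.215 m; N'_2 = 168·cos(-6.6°) = 166.9; c'Δl = 7.09; W sinα = -19.3
Slice 3: Δl = 2.6/cos3.7° = 2.605 m; N'_3 = 252·cos3.7° = 251.5; c'Δl = 8.34; W sinα = 16.3
Slice 4: Δl = 1.4/cos12.3° = 1.433 m; N'_4 = 128·cos12.3° = 125.1; c'Δl = 4.59; W sinα = 27.3
Slice 5: Δl = 1.7/cos19.2° = 1.800 m; N'_5 = 140·cos19.2° = 132.2; c'Δl = 5.76; W sinα = 46.0
Slice 6: Δl = 2.9/cos30.1° = 3.352 m; N'_6 = 176·cos30.1° = 152.3; c'Δl = 10.73; W sinα = 88.3
Slice 7: Δl = 2.1/cos43.5° = 2.895 m; N'_7 = 48·cos43.5° = 34.8; c'Δl = 9.26; W sinα = 33.0
Σc'Δl = 53.4 kN/m; ΣN' = 924.1 kN/m; ΣW sinα = 173.5 kN/m
Resisting = 53.4 + 924.1·tan28.2° = 53.4 + 495.5 = 548.9 kN/m
FS = 548.9 / 173.5 = 3.164

FS = 3.16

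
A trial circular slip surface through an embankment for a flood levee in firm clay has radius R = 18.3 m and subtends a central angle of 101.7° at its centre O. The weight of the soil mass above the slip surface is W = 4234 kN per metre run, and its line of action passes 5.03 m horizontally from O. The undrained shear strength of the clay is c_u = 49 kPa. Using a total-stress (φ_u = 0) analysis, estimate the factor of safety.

FS = 1.37

Taking moments about the centre O, the resisting moment is provided by the undrained shear strength acting along the arc:
Arc length L_a = R·θ = 18.3·(101.7°·π/180) = 18.3·1.7750 = 32.48 m
M_R = c_u·L_a·R = 49·32.48·18.3 = 29127.1 kN·m/m
M_D = W·d = 4234·5.03 = 21297.0 kN·m/m
FS = M_R / M_D = 29127.1 / 21297.0 = 1.368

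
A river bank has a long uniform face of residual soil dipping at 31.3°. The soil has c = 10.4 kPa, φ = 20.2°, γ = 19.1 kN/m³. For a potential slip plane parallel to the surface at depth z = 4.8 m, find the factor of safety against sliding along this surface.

For an infinite slope with a slip plane parallel to the surface (no pore pressure): FS = [c + γz cos²β tanφ] / [γz sinβ cosβ].
γz = 19.1·4.8 = 91.68 kN/m²
Numerator = 10.4 + 91.68·cos²31.3°·tan20.2° = 10.4 + 91.68·0.7301·0.3679 = 35.027 kPa
Denominator = 91.68·sin31.3°·cos31.3° = 91.68·0.5195·0.8545 = 40.697 kPa
FS = 35.027 / 40.697 = 0.861

FS = 0.86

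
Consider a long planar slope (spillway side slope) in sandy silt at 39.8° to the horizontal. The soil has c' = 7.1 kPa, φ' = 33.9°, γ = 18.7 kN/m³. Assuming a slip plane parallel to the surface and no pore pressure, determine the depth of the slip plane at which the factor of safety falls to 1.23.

z = 1.82 m

Setting FS = 1.23 in FS = [c' + γz cos²β tanφ'] / [γz sinβ cosβ] and solving for z:
z = c' / [γ cosβ (FS·sinβ − cosβ·tanφ')]
  = 7.1 / [18.7·cos39.8°·(1.23·sin39.8° − cos39.8°·tan33.9°)]
  = 7.1 / [18.7·0.7683·(1.23·0.6401 − 0.7683·0.6720)]
  = 7.1 / 3.8944 = 1.823 m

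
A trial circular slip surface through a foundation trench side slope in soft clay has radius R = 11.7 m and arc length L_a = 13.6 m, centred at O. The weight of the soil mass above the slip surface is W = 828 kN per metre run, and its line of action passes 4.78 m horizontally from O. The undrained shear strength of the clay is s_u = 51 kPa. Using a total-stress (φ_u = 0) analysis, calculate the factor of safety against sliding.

FS = 2.05

Taking moments about the centre O, the resisting moment is provided by the undrained shear strength acting along the arc:
M_R = s_u·L_a·R = 51·13.60·11.7 = 8115.1 kN·m/m
M_D = W·d = 828·4.78 = 3957.8 kN·m/m
FS = M_R / M_D = 8115.1 / 3957.8 = 2.050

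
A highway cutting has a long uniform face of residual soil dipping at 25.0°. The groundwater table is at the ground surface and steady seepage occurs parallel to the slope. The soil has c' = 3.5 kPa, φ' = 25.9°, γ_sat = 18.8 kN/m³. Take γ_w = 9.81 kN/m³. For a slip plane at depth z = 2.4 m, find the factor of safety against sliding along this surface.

With seepage parallel to the slope and the water table at the surface, the effective normal stress on the slip plane uses the buoyant unit weight γ' = γ_sat − γ_w while the driving shear stress uses γ_sat:
FS = [c' + γ' z cos²β tanφ'] / [γ_sat z sinβ cosβ]
γ' = 18.8 − 9.81 = 8.99 kN/m³
Numerator = 3.5 + 8.99·2.4·cos²25.0°·tan25.9° = 3.5 + 8.99·2.4·0.8214·0.4856 = 12.106 kPa
Denominator = 18.8·2.4·sin25.0°·cos25.0° = 18.8·2.4·0.4226·0.9063 = 17.282 kPa
FS = 12.106 / 17.282 = 0.700

FS = 0.70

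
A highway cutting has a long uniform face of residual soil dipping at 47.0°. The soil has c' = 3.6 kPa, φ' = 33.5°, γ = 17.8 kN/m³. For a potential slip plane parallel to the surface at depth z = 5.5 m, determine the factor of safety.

FS = 0.69

For an infinite slope with a slip plane parallel to the surface (no pore pressure): FS = [c' + γz cos²β tanφ'] / [γz sinβ cosβ].
γz = 17.8·5.5 = 97.90 kN/m²
Numerator = 3.6 + 97.90·cos²47.0°·tan33.5° = 3.6 + 97.90·0.4651·0.6619 = 33.739 kPa
Denominator = 97.90·sin47.0°·cos47.0° = 97.90·0.7314·0.6820 = 48.831 kPa
FS = 33.739 / 48.831 = 0.691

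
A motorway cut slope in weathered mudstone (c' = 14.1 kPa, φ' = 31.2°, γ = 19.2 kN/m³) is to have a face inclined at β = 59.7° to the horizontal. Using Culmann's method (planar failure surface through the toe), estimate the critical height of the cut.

Culmann's analysis gives the critical failure plane at α_cr = (β + φ')/2 = (59.7 + 31.2)/2 = 45.5°, and the critical height
H_c = (4c'/γ) · sinβ cosφ' / [1 − cos(β − φ')]
    = (4·14.1/19.2) · sin59.7°·cos31.2° / [1 − cos(28.5°)]
    = 2.938 · 0.8634·0.8554 / [1 − 0.8788]
    = 2.938 · 0.7385 / 0.1212
    = 17.90 m

H_c = 17.90 m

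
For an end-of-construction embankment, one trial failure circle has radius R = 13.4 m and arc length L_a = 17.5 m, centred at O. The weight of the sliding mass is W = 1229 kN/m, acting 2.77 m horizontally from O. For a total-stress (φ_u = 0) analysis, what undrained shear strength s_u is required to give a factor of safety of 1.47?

s_u = 21.3 kPa

FS = s_u·L_a·R / (W·d), so s_u = FS·W·d / (L_a·R).
s_u = 1.47·1229·2.77 / (17.50·13.4) = 5004.4 / 234.50 = 21.34 kPa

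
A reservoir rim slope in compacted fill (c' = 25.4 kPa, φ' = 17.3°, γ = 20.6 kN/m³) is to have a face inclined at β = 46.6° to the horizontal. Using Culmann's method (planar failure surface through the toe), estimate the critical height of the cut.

Culmann's analysis gives the critical failure plane at α_cr = (β + φ')/2 = (46.6 + 17.3)/2 = 32.0°, and the critical height
H_c = (4c'/γ) · sinβ cosφ' / [1 − cos(β − φ')]
    = (4·25.4/20.6) · sin46.6°·cos17.3° / [1 − cos(29.3°)]
    = 4.932 · 0.7266·0.9548 / [1 − 0.8721]
    = 4.932 · 0.6937 / 0.1279
    = 26.74 m

H_c = 26.74 m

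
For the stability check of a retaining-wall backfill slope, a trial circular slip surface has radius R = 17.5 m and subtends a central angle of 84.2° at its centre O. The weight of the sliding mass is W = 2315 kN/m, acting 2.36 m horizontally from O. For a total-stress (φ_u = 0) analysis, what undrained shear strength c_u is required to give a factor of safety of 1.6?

FS = c_u·L_a·R / (W·d), so c_u = FS·W·d / (L_a·R).
Arc length L_a = R·θ = 17.5·(84.2°·π/180) = 17.5·1.4696 = 25.72 m
c_u = 1.6·2315·2.36 / (25.72·17.5) = 8741.4 / 450.05 = 19.42 kPa

c_u = 19.4 kPa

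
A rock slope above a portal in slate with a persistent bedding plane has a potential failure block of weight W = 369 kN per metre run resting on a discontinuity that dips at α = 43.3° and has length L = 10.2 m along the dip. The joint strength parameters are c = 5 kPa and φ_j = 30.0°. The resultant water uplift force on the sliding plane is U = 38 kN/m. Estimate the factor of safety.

Resolving the block weight along and normal to the plane and applying the Mohr–Coulomb strength on the joint:
N' = W cosα − U = 369·cos43.3° − 38 = 230.5 kN/m
Driving force T = W sinα = 369·sin43.3° = 253.1 kN/m
Resisting force R = c·L + N'·tanφ_j = 5·10.2 + 230.5·tan30.0° = 51.0 + 133.1 = 184.1 kN/m
FS = R / T = 184.1 / 253.1 = 0.728

FS = 0.73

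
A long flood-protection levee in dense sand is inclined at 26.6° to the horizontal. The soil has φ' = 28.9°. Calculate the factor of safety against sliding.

FS = 1.10

For a dry cohesionless infinite slope the factor of safety is FS = tanφ' / tanβ.
FS = tan28.9° / tan26.6° = 0.5520 / 0.5008 = 1.102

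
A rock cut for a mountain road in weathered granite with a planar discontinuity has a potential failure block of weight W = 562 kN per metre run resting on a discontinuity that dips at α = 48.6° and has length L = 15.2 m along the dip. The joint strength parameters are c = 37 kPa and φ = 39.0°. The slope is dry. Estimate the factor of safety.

Resolving the block weight along and normal to the plane and applying the Mohr–Coulomb strength on the joint:
N' = W cosα = 562·cos48.6° = 371.7 kN/m
Driving force T = W sinα = 562·sin48.6° = 421.6 kN/m
Resisting force R = c·L + N'·tanφ = 37·15.2 + 371.7·tan39.0° = 562.4 + 301.0 = 863.4 kN/m
FS = R / T = 863.4 / 421.6 = 2.048

FS = 2.05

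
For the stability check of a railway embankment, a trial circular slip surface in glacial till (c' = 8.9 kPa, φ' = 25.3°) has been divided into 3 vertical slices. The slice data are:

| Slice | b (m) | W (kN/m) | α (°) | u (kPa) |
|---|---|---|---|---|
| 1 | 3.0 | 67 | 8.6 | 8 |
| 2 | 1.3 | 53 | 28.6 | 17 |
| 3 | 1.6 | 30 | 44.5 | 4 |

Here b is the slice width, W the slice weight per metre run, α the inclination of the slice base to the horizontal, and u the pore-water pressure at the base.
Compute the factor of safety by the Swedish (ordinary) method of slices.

Ordinary method of slices: FS = Σ[c'·Δl_i + (W_i cosα_i − u_i·Δl_i)·tanφ'] / Σ W_i sinα_i, with Δl_i = b_i / cosα_i.
Slice 1: Δl = 3.0/cos8.6° = 3.034 m; N'_1 = 67·cos8.6° − 8·3.034 = 42.0; c'Δl = 27.00; W sinα = 10.0
Slice 2: Δl = 1.3/cos28.6° = 1.481 m; N'_2 = 53·cos28.6° − 17·1.481 = 21.4; c'Δl = 13.18; W sinα = 25.4
Slice 3: Δl = 1.6/cos44.5° = 2.243 m; N'_3 = 30·cos44.5° − 4·2.243 = 12.4; c'Δl = 19.96; W sinα = 21.0
Σc'Δl = 60.1 kN/m; ΣN' = 75.8 kN/m; ΣW sinα = 56.4 kN/m
Resisting = 60.1 + 75.8·tan25.3° = 60.1 + 35.8 = 96.0 kN/m
FS = 96.0 / 56.4 = 1.701

FS = 1.70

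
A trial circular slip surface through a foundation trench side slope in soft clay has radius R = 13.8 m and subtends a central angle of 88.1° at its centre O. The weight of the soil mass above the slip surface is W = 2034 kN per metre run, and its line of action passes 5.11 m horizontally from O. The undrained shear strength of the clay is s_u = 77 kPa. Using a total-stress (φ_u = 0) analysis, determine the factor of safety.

FS = 2.17

Taking moments about the centre O, the resisting moment is provided by the undrained shear strength acting along the arc:
Arc length L_a = R·θ = 13.8·(88.1°·π/180) = 13.8·1.5376 = 21.22 m
M_R = s_u·L_a·R = 77·21.22·13.8 = 22547.7 kN·m/m
M_D = W·d = 2034·5.11 = 10393.7 kN·m/m
FS = M_R / M_D = 22547.7 / 10393.7 = 2.169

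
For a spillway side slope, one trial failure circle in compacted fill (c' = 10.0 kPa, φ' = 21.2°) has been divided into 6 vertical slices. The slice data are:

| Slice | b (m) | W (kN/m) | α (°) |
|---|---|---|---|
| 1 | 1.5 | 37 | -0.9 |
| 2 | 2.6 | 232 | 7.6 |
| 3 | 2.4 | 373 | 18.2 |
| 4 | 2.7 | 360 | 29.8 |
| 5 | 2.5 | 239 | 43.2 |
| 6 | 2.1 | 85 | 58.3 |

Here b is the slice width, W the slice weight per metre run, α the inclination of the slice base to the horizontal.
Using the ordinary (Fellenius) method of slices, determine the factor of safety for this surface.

Ordinary method of slices: FS = Σ[c'·Δl_i + (W_i cosα_i)·tanφ'] / Σ W_i sinα_i, with Δl_i = b_i / cosα_i.
Slice 1: Δl = 1.5/cos(-0.9°) = 1.500 m; N'_1 = 37·cos(-0.9°) = 37.0; c'Δl = 15.00; W sinα = -0.6
Slice 2: Δl = 2.6/cos7.6° = 2.623 m; N'_2 = 232·cos7.6° = 230.0; c'Δl = 26.23; W sinα = 30.7
Slice 3: Δl = 2.4/cos18.2° = 2.526 m; N'_3 = 373·cos18.2° = 354.3; c'Δl = 25.26; W sinα = 116.5
Slice 4: Δl = 2.7/cos29.8° = 3.111 m; N'_4 = 360·cos29.8° = 312.4; c'Δl = 31.11; W sinα = 178.9
Slice 5: Δl = 2.5/cos43.2° = 3.430 m; N'_5 = 239·cos43.2° = 174.2; c'Δl = 34.30; W sinα = 163.6
Slice 6: Δl = 2.1/cos58.3° = 3.996 m; N'_6 = 85·cos58.3° = 44.7; c'Δl = 39.96; W sinα = 72.3
Σc'Δl = 171.9 kN/m; ΣN' = 1152.6 kN/m; ΣW sinα = 561.4 kN/m
Resisting = 171.9 + 1152.6·tan21.2° = 171.9 + 447.1 = 618.9 kN/m
FS = 618.9 / 561.4 = 1.102

FS = 1.10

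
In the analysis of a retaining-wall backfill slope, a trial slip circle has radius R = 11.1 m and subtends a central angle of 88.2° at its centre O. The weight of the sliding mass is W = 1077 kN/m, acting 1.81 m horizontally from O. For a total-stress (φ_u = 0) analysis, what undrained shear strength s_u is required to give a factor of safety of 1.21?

s_u = 12.4 kPa

FS = s_u·L_a·R / (W·d), so s_u = FS·W·d / (L_a·R).
Arc length L_a = R·θ = 11.1·(88.2°·π/180) = 11.1·1.5394 = 17.09 m
s_u = 1.21·1077·1.81 / (17.09·11.1) = 2358.7 / 189.67 = 12.44 kPa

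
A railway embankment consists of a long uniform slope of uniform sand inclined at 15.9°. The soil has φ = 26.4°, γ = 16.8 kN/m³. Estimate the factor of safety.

FS = 1.74

For a dry cohesionless infinite slope the factor of safety is FS = tanφ / tanβ.
FS = tan26.4° / tan15.9° = 0.4964 / 0.2849 = 1.743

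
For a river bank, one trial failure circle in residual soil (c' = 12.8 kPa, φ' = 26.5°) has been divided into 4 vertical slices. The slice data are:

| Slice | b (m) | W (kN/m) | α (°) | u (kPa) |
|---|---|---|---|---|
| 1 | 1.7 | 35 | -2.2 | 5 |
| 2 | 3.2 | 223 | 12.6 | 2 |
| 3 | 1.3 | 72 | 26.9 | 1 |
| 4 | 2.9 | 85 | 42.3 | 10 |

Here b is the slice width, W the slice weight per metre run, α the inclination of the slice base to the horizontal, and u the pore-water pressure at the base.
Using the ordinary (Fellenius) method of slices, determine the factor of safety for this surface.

FS = 2.15

Ordinary method of slices: FS = Σ[c'·Δl_i + (W_i cosα_i − u_i·Δl_i)·tanφ'] / Σ W_i sinα_i, with Δl_i = b_i / cosα_i.
Slice 1: Δl = 1.7/cos(-2.2°) = 1.701 m; N'_1 = 35·cos(-2.2°) − 5·1.701 = 26.5; c'Δl = 21.78; W sinα = -1.3
Slice 2: Δl = 3.2/cos12.6° = 3.279 m; N'_2 = 223·cos12.6° − 2·3.279 = 211.1; c'Δl = 41.97; W sinα = 48.6
Slice 3: Δl = 1.3/cos26.9° = 1.458 m; N'_3 = 72·cos26.9° − 1·1.458 = 62.8; c'Δl = 18.66; W sinα = 32.6
Slice 4: Δl = 2.9/cos42.3° = 3.921 m; N'_4 = 85·cos42.3° − 10·3.921 = 23.7; c'Δl = 50.19; W sinα = 57.2
Σc'Δl = 132.6 kN/m; ΣN' = 324.0 kN/m; ΣW sinα = 137.1 kN/m
Resisting = 132.6 + 324.0·tan26.5° = 132.6 + 161.5 = 294.1 kN/m
FS = 294.1 / 137.1 = 2.145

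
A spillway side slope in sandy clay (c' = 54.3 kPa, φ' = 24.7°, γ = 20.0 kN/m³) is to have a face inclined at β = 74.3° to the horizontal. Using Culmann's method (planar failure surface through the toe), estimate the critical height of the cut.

Culmann's analysis gives the critical failure plane at α_cr = (β + φ')/2 = (74.3 + 24.7)/2 = 49.5°, and the critical height
H_c = (4c'/γ) · sinβ cosφ' / [1 − cos(β − φ')]
    = (4·54.3/20.0) · sin74.3°·cos24.7° / [1 − cos(49.6°)]
    = 10.860 · 0.9627·0.9085 / [1 − 0.6481]
    = 10.860 · 0.8746 / 0.3519
    = 26.99 m

H_c = 26.99 m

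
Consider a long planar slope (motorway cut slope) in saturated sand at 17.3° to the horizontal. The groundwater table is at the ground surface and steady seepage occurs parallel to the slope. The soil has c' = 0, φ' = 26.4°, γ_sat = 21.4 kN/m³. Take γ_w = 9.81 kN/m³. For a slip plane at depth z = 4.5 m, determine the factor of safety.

With seepage parallel to the slope and the water table at the surface, the effective normal stress on the slip plane uses the buoyant unit weight γ' = γ_sat − γ_w while the driving shear stress uses γ_sat:
FS = [c' + γ' z cos²β tanφ'] / [γ_sat z sinβ cosβ]
(For c' = 0 this reduces to FS = (γ'/γ_sat)·tanφ'/tanβ.)
γ' = 21.4 − 9.81 = 11.59 kN/m³
Numerator = 0.0 + 11.59·4.5·cos²17.3°·tan26.4° = 0.0 + 11.59·4.5·0.9116·0.4964 = 23.600 kPa
Denominator = 21.4·4.5·sin17.3°·cos17.3° = 21.4·4.5·0.2974·0.9548 = 27.342 kPa
FS = 23.600 / 27.342 = 0.863

FS = 0.86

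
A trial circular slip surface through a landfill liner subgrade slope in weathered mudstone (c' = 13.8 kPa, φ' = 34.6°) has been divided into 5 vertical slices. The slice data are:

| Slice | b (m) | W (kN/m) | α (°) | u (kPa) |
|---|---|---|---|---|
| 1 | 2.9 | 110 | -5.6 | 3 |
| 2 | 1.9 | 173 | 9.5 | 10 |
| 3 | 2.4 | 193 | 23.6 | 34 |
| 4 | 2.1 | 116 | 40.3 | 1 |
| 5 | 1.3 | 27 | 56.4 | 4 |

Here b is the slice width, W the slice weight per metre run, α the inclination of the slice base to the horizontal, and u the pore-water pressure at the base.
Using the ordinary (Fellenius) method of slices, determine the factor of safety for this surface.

Ordinary method of slices: FS = Σ[c'·Δl_i + (W_i cosα_i − u_i·Δl_i)·tanφ'] / Σ W_i sinα_i, with Δl_i = b_i / cosα_i.
Slice 1: Δl = 2.9/cos(-5.6°) = 2.914 m; N'_1 = 110·cos(-5.6°) − 3·2.914 = 100.7; c'Δl = 40.21; W sinα = -10.7
Slice 2: Δl = 1.9/cos9.5° = 1.926 m; N'_2 = 173·cos9.5° − 10·1.926 = 151.4; c'Δl = 26.58; W sinα = 28.6
Slice 3: Δl = 2.4/cos23.6° = 2.619 m; N'_3 = 193·cos23.6° − 34·2.619 = 87.8; c'Δl = 36.14; W sinα = 77.3
Slice 4: Δl = 2.1/cos40.3° = 2.753 m; N'_4 = 116·cos40.3° − 1·2.753 = 85.7; c'Δl = 38.00; W sinα = 75.0
Slice 5: Δl = 1.3/cos56.4° = 2.349 m; N'_5 = 27·cos56.4° − 4·2.349 = 5.5; c'Δl = 32.42; W sinα = 22.5
Σc'Δl = 173.4 kN/m; ΣN' = 431.2 kN/m; ΣW sinα = 192.6 kN/m
Resisting = 173.4 + 431.2·tan34.6° = 173.4 + 297.4 = 470.8 kN/m
FS = 470.8 / 192.6 = 2.444

FS = 2.44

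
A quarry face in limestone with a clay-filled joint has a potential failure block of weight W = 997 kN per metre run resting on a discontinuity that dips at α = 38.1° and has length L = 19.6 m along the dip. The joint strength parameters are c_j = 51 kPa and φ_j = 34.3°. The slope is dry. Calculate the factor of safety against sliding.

Resolving the block weight along and normal to the plane and applying the Mohr–Coulomb strength on the joint:
N' = W cosα = 997·cos38.1° = 784.6 kN/m
Driving force T = W sinα = 997·sin38.1° = 615.2 kN/m
Resisting force R = c_j·L + N'·tanφ_j = 51·19.6 + 784.6·tan34.3° = 999.6 + 535.2 = 1534.8 kN/m
FS = R / T = 1534.8 / 615.2 = 2.495

FS = 2.49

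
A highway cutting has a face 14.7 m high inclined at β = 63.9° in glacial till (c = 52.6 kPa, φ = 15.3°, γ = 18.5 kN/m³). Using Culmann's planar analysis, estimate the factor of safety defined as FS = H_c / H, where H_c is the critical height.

FS = 1.98

H_c = (4c/γ) · sinβ cosφ / [1 − cos(β − φ)]
    = (4·52.6/18.5) · sin63.9°·cos15.3° / [1 − cos48.6°]
    = 11.373 · 0.8662 / 0.3387 = 29.09 m
FS = H_c / H = 29.09 / 14.7 = 1.979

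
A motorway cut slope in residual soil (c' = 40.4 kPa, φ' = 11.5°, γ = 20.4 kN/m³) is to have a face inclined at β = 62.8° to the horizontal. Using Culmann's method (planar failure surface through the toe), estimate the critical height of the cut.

H_c = 18.42 m

Culmann's analysis gives the critical failure plane at α_cr = (β + φ')/2 = (62.8 + 11.5)/2 = 37.1°, and the critical height
H_c = (4c'/γ) · sinβ cosφ' / [1 − cos(β − φ')]
    = (4·40.4/20.4) · sin62.8°·cos11.5° / [1 − cos(51.3°)]
    = 7.922 · 0.8894·0.9799 / [1 − 0.6252]
    = 7.922 · 0.8716 / 0.3748
    = 18.42 m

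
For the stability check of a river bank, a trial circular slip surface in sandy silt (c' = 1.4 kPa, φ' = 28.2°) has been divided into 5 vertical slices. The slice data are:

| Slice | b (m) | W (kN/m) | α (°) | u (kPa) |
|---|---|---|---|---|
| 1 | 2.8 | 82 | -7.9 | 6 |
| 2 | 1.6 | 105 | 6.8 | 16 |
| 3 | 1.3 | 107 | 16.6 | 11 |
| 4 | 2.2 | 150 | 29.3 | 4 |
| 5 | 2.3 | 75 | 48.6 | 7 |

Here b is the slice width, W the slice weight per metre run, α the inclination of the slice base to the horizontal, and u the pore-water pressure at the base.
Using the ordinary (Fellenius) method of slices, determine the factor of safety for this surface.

Ordinary method of slices: FS = Σ[c'·Δl_i + (W_i cosα_i − u_i·Δl_i)·tanφ'] / Σ W_i sinα_i, with Δl_i = b_i / cosα_i.
Slice 1: Δl = 2.8/cos(-7.9°) = 2.827 m; N'_1 = 82·cos(-7.9°) − 6·2.827 = 64.3; c'Δl = 3.96; W sinα = -11.3
Slice 2: Δl = 1.6/cos6.8° = 1.611 m; N'_2 = 105·cos6.8° − 16·1.611 = 78.5; c'Δl = 2.26; W sinα = 12.4
Slice 3: Δl = 1.3/cos16.6° = 1.357 m; N'_3 = 107·cos16.6° − 11·1.357 = 87.6; c'Δl = 1.90; W sinα = 30.6
Slice 4: Δl = 2.2/cos29.3° = 2.523 m; N'_4 = 150·cos29.3° − 4·2.523 = 120.7; c'Δl = 3.53; W sinα = 73.4
Slice 5: Δl = 2.3/cos48.6° = 3.478 m; N'_5 = 75·cos48.6° − 7·3.478 = 25.3; c'Δl = 4.87; W sinα = 56.3
Σc'Δl = 16.5 kN/m; ΣN' = 376.3 kN/m; ΣW sinα = 161.4 kN/m
Resisting = 16.5 + 376.3·tan28.2° = 16.5 + 201.8 = 218.3 kN/m
FS = 218.3 / 161.4 = 1.353

FS = 1.35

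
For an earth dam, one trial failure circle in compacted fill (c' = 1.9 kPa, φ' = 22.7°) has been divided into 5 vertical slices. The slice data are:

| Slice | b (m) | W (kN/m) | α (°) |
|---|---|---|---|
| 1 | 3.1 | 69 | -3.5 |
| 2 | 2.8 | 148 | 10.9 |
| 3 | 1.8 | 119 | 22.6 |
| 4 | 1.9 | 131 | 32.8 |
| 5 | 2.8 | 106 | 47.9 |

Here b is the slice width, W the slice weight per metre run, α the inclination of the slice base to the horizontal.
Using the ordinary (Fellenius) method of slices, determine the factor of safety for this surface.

FS = 1.09

Ordinary method of slices: FS = Σ[c'·Δl_i + (W_i cosα_i)·tanφ'] / Σ W_i sinα_i, with Δl_i = b_i / cosα_i.
Slice 1: Δl = 3.1/cos(-3.5°) = 3.106 m; N'_1 = 69·cos(-3.5°) = 68.9; c'Δl = 5.90; W sinα = -4.2
Slice 2: Δl = 2.8/cos10.9° = 2.851 m; N'_2 = 148·cos10.9° = 145.3; c'Δl = 5.42; W sinα = 28.0
Slice 3: Δl = 1.8/cos22.6° = 1.950 m; N'_3 = 119·cos22.6° = 109.9; c'Δl = 3.70; W sinα = 45.7
Slice 4: Δl = 1.9/cos32.8° = 2.260 m; N'_4 = 131·cos32.8° = 110.1; c'Δl = 4.29; W sinα = 71.0
Slice 5: Δl = 2.8/cos47.9° = 4.176 m; N'_5 = 106·cos47.9° = 71.1; c'Δl = 7.94; W sinα = 78.6
Σc'Δl = 27.3 kN/m; ΣN' = 505.2 kN/m; ΣW sinα = 219.1 kN/m
Resisting = 27.3 + 505.2·tan22.7° = 27.3 + 211.3 = 238.6 kN/m
FS = 238.6 / 219.1 = 1.089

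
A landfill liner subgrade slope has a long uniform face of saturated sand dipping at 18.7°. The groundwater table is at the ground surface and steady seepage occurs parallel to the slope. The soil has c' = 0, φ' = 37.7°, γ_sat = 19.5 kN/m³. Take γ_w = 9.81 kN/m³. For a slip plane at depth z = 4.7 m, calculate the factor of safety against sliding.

With seepage parallel to the slope and the water table at the surface, the effective normal stress on the slip plane uses the buoyant unit weight γ' = γ_sat − γ_w while the driving shear stress uses γ_sat:
FS = [c' + γ' z cos²β tanφ'] / [γ_sat z sinβ cosβ]
(For c' = 0 this reduces to FS = (γ'/γ_sat)·tanφ'/tanβ.)
γ' = 19.5 − 9.81 = 9.69 kN/m³
Numerator = 0.0 + 9.69·4.7·cos²18.7°·tan37.7° = 0.0 + 9.69·4.7·0.8972·0.7729 = 31.581 kPa
Denominator = 19.5·4.7·sin18.7°·cos18.7° = 19.5·4.7·0.3206·0.9472 = 27.833 kPa
FS = 31.581 / 27.833 = 1.135

FS = 1.13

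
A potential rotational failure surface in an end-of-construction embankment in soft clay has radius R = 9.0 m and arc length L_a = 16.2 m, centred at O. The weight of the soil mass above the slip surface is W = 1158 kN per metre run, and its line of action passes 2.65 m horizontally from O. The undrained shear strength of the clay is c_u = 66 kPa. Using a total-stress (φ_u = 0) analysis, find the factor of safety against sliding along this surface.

Taking moments about the centre O, the resisting moment is provided by the undrained shear strength acting along the arc:
M_R = c_u·L_a·R = 66·16.20·9.0 = 9622.8 kN·m/m
M_D = W·d = 1158·2.65 = 3068.7 kN·m/m
FS = M_R / M_D = 9622.8 / 3068.7 = 3.136

FS = 3.14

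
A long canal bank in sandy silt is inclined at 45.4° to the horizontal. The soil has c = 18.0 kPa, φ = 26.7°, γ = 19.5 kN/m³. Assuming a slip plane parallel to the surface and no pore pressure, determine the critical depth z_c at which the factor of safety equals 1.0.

z_c = 3.66 m

Setting FS = 1.00 in FS = [c + γz cos²β tanφ] / [γz sinβ cosβ] and solving for z:
z = c / [γ cosβ (FS·sinβ − cosβ·tanφ)]
  = 18.0 / [19.5·cos45.4°·(1.00·sin45.4° − cos45.4°·tan26.7°)]
  = 18.0 / [19.5·0.7022·(1.00·0.7120 − 0.7022·0.5029)]
  = 18.0 / 4.9138 = 3.663 m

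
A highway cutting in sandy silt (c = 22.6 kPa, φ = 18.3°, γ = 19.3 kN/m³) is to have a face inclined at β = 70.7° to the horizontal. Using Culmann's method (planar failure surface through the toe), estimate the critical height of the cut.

Culmann's analysis gives the critical failure plane at α_cr = (β + φ)/2 = (70.7 + 18.3)/2 = 44.5°, and the critical height
H_c = (4c/γ) · sinβ cosφ / [1 − cos(β − φ)]
    = (4·22.6/19.3) · sin70.7°·cos18.3° / [1 − cos(52.4°)]
    = 4.684 · 0.9438·0.9494 / [1 − 0.6101]
    = 4.684 · 0.8961 / 0.3899
    = 10.77 m

H_c = 10.77 m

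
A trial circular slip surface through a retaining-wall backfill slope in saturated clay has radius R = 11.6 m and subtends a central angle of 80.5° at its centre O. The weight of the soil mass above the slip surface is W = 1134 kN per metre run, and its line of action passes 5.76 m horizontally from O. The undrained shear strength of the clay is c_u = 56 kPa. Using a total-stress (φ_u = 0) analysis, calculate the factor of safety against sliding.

Taking moments about the centre O, the resisting moment is provided by the undrained shear strength acting along the arc:
Arc length L_a = R·θ = 11.6·(80.5°·π/180) = 11.6·1.4050 = 16.30 m
M_R = c_u·L_a·R = 56·16.30·11.6 = 10587.1 kN·m/m
M_D = W·d = 1134·5.76 = 6531.8 kN·m/m
FS = M_R / M_D = 10587.1 / 6531.8 = 1.621

FS = 1.62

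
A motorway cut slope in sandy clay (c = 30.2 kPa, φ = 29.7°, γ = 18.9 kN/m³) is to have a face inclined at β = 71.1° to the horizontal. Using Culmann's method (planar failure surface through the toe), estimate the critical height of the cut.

Culmann's analysis gives the critical failure plane at α_cr = (β + φ)/2 = (71.1 + 29.7)/2 = 50.4°, and the critical height
H_c = (4c/γ) · sinβ cosφ / [1 − cos(β − φ)]
    = (4·30.2/18.9) · sin71.1°·cos29.7° / [1 − cos(41.4°)]
    = 6.392 · 0.9461·0.8686 / [1 − 0.7501]
    = 6.392 · 0.8218 / 0.2499
    = 21.02 m

H_c = 21.02 m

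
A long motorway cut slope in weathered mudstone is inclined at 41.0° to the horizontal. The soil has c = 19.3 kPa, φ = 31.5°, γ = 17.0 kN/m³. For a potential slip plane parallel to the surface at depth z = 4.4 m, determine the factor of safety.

For an infinite slope with a slip plane parallel to the surface (no pore pressure): FS = [c + γz cos²β tanφ] / [γz sinβ cosβ].
γz = 17.0·4.4 = 74.80 kN/m²
Numerator = 19.3 + 74.80·cos²41.0°·tan31.5° = 19.3 + 74.80·0.5696·0.6128 = 45.408 kPa
Denominator = 74.80·sin41.0°·cos41.0° = 74.80·0.6561·0.7547 = 37.036 kPa
FS = 45.408 / 37.036 = 1.226

FS = 1.23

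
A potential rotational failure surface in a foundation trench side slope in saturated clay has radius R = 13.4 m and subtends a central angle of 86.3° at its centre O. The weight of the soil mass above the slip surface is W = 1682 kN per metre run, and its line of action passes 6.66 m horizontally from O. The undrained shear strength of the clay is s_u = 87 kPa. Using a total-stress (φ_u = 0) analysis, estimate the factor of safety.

FS = 2.10

Taking moments about the centre O, the resisting moment is provided by the undrained shear strength acting along the arc:
Arc length L_a = R·θ = 13.4·(86.3°·π/180) = 13.4·1.5062 = 20.18 m
M_R = s_u·L_a·R = 87·20.18·13.4 = 23529.7 kN·m/m
M_D = W·d = 1682·6.66 = 11202.1 kN·m/m
FS = M_R / M_D = 23529.7 / 11202.1 = 2.100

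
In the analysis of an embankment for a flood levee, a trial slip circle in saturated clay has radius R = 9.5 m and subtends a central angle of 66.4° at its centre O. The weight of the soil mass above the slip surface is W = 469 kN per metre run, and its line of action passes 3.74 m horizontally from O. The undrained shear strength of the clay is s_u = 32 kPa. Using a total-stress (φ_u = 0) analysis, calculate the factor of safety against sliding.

Taking moments about the centre O, the resisting moment is provided by the undrained shear strength acting along the arc:
Arc length L_a = R·θ = 9.5·(66.4°·π/180) = 9.5·1.1589 = 11.01 m
M_R = s_u·L_a·R = 32·11.01·9.5 = 3346.9 kN·m/m
M_D = W·d = 469·3.74 = 1754.1 kN·m/m
FS = M_R / M_D = 3346.9 / 1754.1 = 1.908

FS = 1.91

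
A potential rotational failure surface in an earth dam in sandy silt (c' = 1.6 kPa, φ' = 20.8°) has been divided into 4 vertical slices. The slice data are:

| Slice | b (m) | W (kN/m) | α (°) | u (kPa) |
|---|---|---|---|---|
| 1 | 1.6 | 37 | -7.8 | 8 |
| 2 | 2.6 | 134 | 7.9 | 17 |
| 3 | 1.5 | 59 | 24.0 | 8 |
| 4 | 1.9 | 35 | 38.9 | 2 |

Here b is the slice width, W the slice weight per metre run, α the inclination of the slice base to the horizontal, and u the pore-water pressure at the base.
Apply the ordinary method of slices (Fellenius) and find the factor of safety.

Ordinary method of slices: FS = Σ[c'·Δl_i + (W_i cosα_i − u_i·Δl_i)·tanφ'] / Σ W_i sinα_i, with Δl_i = b_i / cosα_i.
Slice 1: Δl = 1.6/cos(-7.8°) = 1.615 m; N'_1 = 37·cos(-7.8°) − 8·1.615 = 23.7; c'Δl = 2.58; W sinα = -5.0
Slice 2: Δl = 2.6/cos7.9° = 2.625 m; N'_2 = 134·cos7.9° − 17·2.625 = 88.1; c'Δl = 4.20; W sinα = 18.4
Slice 3: Δl = 1.5/cos24.0° = 1.642 m; N'_3 = 59·cos24.0° − 8·1.642 = 40.8; c'Δl = 2.63; W sinα = 24.0
Slice 4: Δl = 1.9/cos38.9° = 2.441 m; N'_4 = 35·cos38.9° − 2·2.441 = 22.4; c'Δl = 3.91; W sinα = 22.0
Σc'Δl = 13.3 kN/m; ΣN' = 175.0 kN/m; ΣW sinα = 59.4 kN/m
Resisting = 13.3 + 175.0·tan20.8° = 13.3 + 66.5 = 79.8 kN/m
FS = 79.8 / 59.4 = 1.344

FS = 1.34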